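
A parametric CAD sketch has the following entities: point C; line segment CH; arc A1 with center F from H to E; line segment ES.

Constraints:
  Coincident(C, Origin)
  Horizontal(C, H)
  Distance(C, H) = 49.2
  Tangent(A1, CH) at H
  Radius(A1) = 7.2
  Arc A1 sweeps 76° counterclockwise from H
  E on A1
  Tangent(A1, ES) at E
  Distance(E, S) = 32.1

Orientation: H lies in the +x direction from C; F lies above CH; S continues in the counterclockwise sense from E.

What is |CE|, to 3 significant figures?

56.5

C is at the origin; C and H share the same y with |CH| = 49.2 and H on the +x side, so H = (49.2, 0.00). The tangent condition forces FH to be normal to CH, so F = H + (0, 7.2) = (49.2, 7.20). On A1, H sits at bearing -90° from F; a 76° counterclockwise sweep puts E at bearing -14°, so E = F + 7.2·(cos -14°, sin -14°) = (56.2, 5.46). Then |CE| = |E − C| = 56.5.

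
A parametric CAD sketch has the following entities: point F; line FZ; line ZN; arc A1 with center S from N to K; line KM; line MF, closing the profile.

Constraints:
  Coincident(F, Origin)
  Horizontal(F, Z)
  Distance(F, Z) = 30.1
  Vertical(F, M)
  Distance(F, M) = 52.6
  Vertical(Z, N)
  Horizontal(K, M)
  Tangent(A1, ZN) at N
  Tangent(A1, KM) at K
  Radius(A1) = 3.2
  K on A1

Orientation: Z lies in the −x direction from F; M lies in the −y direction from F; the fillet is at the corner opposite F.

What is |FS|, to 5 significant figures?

56.249

F and M share the same x with |FM| = 52.6 and M on the −y side, so M = (0.0000, -52.600). The virtual corner opposite F is at (-30.100, -52.600). The tangent condition forces SN to be normal to ZN and A1 meets KM tangentially, so SK is at right angles to KM, with radius 3.2, so the center S sits 3.2 in from both sides at S = (-26.900, -49.400). Then |FS| = |S − F| = 56.249.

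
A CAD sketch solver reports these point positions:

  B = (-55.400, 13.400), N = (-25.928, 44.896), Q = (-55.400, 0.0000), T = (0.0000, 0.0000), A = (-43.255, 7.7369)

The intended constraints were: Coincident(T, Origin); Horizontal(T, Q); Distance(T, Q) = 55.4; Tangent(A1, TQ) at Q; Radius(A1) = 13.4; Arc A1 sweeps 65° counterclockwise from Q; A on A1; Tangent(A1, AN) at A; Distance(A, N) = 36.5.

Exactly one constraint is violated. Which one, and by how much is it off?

Distance(A, N) = 36.5 — off by 4.50.

T = (0.00, 0.00) ✓; T.y = 0.00, Q.y = 0.00 ✓; |TQ| = 55.40 ✓; ∠(BQ, QT) = 90.00° ✓; |BQ| = 13.40 ✓; bearing(B→A) − bearing(B→Q) = 65.00° ✓; |BA| = 13.40 ✓; ∠(BA, AN) = 90.00° ✓; |AN| = 41.00 ✗.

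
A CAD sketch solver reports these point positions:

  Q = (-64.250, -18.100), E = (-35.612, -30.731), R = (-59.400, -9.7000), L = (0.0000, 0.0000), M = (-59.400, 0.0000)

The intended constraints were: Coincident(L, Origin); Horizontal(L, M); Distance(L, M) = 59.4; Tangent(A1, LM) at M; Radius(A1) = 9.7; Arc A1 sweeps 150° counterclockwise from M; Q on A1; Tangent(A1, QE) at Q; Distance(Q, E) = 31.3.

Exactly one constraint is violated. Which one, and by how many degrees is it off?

Tangent(A1, QE) at Q — off by 6.20°.

L = (0.00, 0.00) ✓; L.y = 0.00, M.y = 0.00 ✓; |LM| = 59.40 ✓; ∠(RM, ML) = 90.00° ✓; |RM| = 9.700 ✓; bearing(R→Q) − bearing(R→M) = 150.0° ✓; |RQ| = 9.700 ✓; ∠(RQ, QE) = 83.80° ✗; |QE| = 31.30 ✓.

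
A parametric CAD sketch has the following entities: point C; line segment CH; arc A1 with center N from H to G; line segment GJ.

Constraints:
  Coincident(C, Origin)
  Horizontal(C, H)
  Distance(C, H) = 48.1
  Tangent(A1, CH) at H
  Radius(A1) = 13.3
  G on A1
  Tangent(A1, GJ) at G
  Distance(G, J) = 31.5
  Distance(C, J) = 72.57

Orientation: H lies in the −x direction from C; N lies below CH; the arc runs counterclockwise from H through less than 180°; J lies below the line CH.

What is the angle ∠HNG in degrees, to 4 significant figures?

100.3°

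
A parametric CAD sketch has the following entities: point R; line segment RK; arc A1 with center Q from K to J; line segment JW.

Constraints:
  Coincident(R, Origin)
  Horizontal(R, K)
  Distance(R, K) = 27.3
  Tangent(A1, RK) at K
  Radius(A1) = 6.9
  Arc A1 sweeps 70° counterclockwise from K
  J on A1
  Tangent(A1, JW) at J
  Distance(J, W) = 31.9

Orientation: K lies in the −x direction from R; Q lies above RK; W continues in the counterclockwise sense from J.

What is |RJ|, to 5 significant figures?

21.305

The tangent condition forces QK to be normal to RK, so Q = K + (0, 6.9) = (-27.300, 6.9000). On A1, K sits at bearing -90° from Q; a 70° counterclockwise sweep puts J at bearing -20°, so J = Q + 6.9·(cos -20°, sin -20°) = (-20.816, 4.5401). Then |RJ| = |J − R| = 21.305.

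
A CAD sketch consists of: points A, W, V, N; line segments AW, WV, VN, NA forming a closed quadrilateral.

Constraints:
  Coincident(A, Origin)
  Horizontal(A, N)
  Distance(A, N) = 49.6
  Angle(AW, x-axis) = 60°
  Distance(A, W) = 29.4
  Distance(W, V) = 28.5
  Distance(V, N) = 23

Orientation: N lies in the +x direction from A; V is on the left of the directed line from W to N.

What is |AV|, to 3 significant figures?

48.3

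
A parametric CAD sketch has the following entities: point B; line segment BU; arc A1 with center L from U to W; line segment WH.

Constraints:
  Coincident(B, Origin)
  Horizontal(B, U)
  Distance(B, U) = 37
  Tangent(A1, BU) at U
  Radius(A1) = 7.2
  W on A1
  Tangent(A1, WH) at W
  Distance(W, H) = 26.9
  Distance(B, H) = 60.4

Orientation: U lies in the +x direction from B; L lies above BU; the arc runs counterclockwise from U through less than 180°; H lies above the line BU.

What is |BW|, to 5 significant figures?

44.141

B is at the origin; BU is horizontal with |BU| = 37.0 and U on the +x side, so U = (37.000, 0.0000). A1 meets BU tangentially, so LU is at right angles to BU, so L = U + (0, 7.2) = (37.000, 7.2000). Since LW ⟂ WH (tangency), |LH| = √(7.2² + 26.9²) = 27.847 regardless of where W sits on A1. So H lies on both circle(B, 60.4) and circle(L, 27.847); the above-BU intersection is H = (52.062, 30.622). W is the foot of the tangent from H: W = (43.857, 5.0038).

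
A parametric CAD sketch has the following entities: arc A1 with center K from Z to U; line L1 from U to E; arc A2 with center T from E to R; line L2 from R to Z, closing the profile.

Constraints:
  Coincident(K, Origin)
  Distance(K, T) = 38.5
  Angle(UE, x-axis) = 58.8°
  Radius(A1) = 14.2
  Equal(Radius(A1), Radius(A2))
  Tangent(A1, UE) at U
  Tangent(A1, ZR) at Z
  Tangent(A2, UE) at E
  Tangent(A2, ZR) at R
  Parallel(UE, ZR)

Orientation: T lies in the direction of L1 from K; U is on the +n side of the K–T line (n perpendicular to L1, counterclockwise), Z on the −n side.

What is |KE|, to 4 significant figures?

41.04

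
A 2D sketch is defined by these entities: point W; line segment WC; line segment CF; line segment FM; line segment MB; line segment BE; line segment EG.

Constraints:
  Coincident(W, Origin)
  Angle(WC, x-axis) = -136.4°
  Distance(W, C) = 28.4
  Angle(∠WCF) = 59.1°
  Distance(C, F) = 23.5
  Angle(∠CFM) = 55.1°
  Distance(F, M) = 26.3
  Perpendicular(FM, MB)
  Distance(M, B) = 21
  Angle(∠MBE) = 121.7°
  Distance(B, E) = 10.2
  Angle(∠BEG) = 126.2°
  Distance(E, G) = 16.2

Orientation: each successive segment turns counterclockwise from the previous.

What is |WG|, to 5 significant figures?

35.050

W is at the origin; WC runs at -136.4° with length 28.4, so C = (-20.566, -19.585). ∠WCF = 59.1° gives CF at -15.500° from the x-axis; with |CF| = 23.5, F = (2.0788, -25.865). ∠CFM = 55.1° gives FM at 109.40° from the x-axis; with |FM| = 26.3, M = (-6.6570, -1.0585). FM ⟂ MB, so MB runs at -160.60°; with |MB| = 21.0, B = (-26.465, -8.0339). ∠MBE = 121.7° gives BE at -102.30° from the x-axis; with |BE| = 10.2, E = (-28.638, -18.000). ∠BEG = 126.2° gives EG at -48.500° from the x-axis; with |EG| = 16.2, G = (-17.903, -30.133). Then |WG| = |G − W| = 35.050.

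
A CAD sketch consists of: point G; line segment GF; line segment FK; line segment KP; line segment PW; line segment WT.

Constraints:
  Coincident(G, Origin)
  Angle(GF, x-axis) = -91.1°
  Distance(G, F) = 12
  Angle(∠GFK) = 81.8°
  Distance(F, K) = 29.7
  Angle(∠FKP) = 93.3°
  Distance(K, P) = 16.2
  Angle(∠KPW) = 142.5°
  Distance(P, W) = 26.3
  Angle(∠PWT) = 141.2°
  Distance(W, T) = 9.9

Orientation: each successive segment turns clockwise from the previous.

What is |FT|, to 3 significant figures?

41.3

G is at the origin; GF runs at -91.1° with length 12.0, so F = (-0.230, -12.0). ∠GFK = 81.8° gives FK at 171° from the x-axis; with |FK| = 29.7, K = (-29.5, -7.20). ∠FKP = 93.3° gives KP at 84.0° from the x-axis; with |KP| = 16.2, P = (-27.8, 8.91). ∠KPW = 142.5° gives PW at 46.5° from the x-axis; with |PW| = 26.3, W = (-9.74, 28.0). ∠PWT = 141.2° gives WT at 7.70° from the x-axis; with |WT| = 9.9, T = (0.0678, 29.3). Then |FT| = |T − F| = 41.3.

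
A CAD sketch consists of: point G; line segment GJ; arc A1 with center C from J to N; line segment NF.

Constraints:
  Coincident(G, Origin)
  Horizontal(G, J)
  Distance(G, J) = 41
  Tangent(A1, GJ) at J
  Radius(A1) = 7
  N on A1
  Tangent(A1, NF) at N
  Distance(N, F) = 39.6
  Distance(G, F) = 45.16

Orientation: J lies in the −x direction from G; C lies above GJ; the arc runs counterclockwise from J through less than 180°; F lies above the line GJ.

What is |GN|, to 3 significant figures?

34.8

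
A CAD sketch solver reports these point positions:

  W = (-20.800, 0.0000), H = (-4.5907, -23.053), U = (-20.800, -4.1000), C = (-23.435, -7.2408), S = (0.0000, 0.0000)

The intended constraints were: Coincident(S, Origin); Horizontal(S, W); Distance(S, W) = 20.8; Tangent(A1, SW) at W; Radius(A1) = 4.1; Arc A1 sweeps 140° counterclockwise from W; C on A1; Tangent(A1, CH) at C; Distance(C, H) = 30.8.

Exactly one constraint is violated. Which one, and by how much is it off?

Distance(C, H) = 30.8 — off by 6.20.

S = (0.00, 0.00) ✓; S.y = 0.00, W.y = 0.00 ✓; |SW| = 20.80 ✓; ∠(UW, WS) = 90.00° ✓; |UW| = 4.100 ✓; bearing(U→C) − bearing(U→W) = 140.0° ✓; |UC| = 4.100 ✓; ∠(UC, CH) = 90.00° ✓; |CH| = 24.60 ✗.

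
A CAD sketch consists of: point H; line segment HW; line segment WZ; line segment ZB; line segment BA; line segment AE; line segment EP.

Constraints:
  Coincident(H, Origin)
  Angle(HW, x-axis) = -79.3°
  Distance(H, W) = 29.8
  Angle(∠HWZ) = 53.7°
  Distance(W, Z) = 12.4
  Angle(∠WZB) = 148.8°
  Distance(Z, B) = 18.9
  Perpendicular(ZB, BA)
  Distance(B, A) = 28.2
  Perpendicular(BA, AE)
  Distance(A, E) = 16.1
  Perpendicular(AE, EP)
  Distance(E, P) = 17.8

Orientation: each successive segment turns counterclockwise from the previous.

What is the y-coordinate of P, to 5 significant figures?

-15.345

BA is perpendicular to AE, so AE runs at -101.80°; with |AE| = 16.1, E = (-13.042, -11.705). AE ⟂ EP, so EP runs at -11.800°; with |EP| = 17.8, P = (4.3820, -15.345). So P.y = -15.345.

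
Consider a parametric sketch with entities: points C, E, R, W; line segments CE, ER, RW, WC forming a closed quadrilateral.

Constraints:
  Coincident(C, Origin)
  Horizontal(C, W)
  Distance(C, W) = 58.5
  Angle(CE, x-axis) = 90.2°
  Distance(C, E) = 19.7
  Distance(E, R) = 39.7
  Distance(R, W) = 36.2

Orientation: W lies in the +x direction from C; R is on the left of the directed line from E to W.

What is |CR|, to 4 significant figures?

48.64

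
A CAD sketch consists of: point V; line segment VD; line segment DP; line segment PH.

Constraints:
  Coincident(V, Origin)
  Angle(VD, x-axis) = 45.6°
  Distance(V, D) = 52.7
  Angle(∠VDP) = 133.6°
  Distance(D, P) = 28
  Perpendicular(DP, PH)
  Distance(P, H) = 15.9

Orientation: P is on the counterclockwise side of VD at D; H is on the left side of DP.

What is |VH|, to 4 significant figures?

68.09

V is at the origin; VD runs at 45.6° with length 52.7, so D = 52.7·(cos 45.6°, sin 45.6°) = (36.87, 37.65). ∠VDP = 133.6°, so DP runs at 45.6° + (180° − 133.6°) = 92.00° from the x-axis; with |DP| = 28.0, P = D + 28.0·(cos 92.00°, sin 92.00°) = (35.90, 65.64). DP ⟂ PH; with |PH| = 15.9 on the left of DP, H = P + 15.9·(-0.9994, -0.03490) = (20.00, 65.08). Then |VH| = |H − V| = 68.09.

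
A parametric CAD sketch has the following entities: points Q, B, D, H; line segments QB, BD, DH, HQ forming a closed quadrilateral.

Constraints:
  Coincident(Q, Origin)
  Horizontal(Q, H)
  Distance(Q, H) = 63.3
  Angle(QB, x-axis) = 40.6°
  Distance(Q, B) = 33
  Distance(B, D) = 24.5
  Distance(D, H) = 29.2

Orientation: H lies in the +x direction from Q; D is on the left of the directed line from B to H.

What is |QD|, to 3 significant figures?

55.5

Checks: |QH| = 63.30 ✓; |QB| = 33.00 ✓; |BD| = 24.50 ✓; |DH| = 29.20 ✓.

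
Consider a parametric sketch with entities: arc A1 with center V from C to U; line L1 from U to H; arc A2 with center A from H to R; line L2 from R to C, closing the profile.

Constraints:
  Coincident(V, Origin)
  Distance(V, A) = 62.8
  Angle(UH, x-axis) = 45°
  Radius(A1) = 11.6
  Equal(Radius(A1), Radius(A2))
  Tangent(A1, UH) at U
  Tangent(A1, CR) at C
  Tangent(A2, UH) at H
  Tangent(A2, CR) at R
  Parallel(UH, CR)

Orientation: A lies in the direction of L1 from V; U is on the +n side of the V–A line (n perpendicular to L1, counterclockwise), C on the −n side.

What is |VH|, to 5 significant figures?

63.862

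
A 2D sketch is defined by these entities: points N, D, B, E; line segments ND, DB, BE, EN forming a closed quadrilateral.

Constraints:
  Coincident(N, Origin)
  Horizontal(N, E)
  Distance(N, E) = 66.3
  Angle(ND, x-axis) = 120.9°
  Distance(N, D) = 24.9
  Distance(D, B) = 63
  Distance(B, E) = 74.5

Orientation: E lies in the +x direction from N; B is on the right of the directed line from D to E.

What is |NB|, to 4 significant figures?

39.70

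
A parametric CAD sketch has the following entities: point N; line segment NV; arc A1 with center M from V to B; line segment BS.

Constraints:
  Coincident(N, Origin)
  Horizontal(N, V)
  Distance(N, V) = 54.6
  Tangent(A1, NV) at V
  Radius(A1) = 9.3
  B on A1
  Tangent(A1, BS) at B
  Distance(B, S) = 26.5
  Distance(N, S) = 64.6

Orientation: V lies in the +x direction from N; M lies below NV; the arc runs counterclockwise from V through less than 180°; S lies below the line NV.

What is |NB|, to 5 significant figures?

47.137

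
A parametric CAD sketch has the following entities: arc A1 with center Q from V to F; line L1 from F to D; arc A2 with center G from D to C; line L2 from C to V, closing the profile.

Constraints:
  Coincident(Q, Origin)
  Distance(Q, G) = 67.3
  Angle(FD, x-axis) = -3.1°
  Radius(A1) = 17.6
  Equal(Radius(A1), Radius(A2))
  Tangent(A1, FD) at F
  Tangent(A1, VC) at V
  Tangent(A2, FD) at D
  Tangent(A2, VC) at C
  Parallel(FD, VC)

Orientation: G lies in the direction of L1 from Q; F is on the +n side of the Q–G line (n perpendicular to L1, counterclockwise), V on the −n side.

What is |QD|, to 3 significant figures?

69.6

The slot axis is L1's direction at -3.1°, so u = (cos -3.1°, sin -3.1°) = (0.999, -0.0541) and n = (−sin -3.1°, cos -3.1°) = (0.0541, 0.999). Q is at the origin and G lies 67.3 along u from Q, so G = 67.3·u = (67.2, -3.64). Tangency of A1 to both parallel lines with radius 17.6 puts F and V at Q ± 17.6·n: F = (0.952, 17.6), V = (-0.952, -17.6). Equal radii place D and C the same way about G: D = G + 17.6·n = (68.2, 13.9), C = G − 17.6·n = (66.2, -21.2). Then |QD| = |D − Q| = 69.6.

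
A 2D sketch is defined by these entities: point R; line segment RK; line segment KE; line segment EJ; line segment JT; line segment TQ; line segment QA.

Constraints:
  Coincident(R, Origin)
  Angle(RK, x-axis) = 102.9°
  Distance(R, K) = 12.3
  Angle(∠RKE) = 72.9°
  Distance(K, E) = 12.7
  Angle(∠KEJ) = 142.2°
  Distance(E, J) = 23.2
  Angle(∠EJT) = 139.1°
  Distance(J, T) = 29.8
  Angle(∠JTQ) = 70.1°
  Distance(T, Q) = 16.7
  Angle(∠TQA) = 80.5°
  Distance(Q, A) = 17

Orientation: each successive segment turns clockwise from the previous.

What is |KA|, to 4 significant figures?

35.66

R is at the origin; RK runs at 102.9° with length 12.3, so K = (-2.746, 11.99). ∠RKE = 72.9° gives KE at -4.200° from the x-axis; with |KE| = 12.7, E = (9.920, 11.06). ∠KEJ = 142.2° gives EJ at -42.00° from the x-axis; with |EJ| = 23.2, J = (27.16, -4.464). ∠EJT = 139.1° gives JT at -82.90° from the x-axis; with |JT| = 29.8, T = (30.84, -34.04). ∠JTQ = 70.1° gives TQ at 167.2° from the x-axis; with |TQ| = 16.7, Q = (14.56, -30.34). ∠TQA = 80.5° gives QA at 67.70° from the x-axis; with |QA| = 17.0, A = (21.01, -14.61). Then |KA| = |A − K| = 35.66.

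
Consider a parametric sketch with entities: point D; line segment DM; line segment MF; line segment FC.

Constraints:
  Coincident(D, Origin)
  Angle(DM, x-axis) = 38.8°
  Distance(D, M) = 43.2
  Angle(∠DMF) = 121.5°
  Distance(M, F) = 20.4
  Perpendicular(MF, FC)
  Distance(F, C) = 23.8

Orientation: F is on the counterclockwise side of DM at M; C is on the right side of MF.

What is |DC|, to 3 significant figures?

74.3

∠DMF = 121.5°, so MF runs at 38.8° + (180° − 121.5°) = 97.3° from the x-axis; with |MF| = 20.4, F = M + 20.4·(cos 97.3°, sin 97.3°) = (31.1, 47.3). The perpendicularity gives FC at right angles to MF; with |FC| = 23.8 on the right of MF, C = F + 23.8·(0.992, 0.127) = (54.7, 50.3). Then |DC| = |C − D| = 74.3.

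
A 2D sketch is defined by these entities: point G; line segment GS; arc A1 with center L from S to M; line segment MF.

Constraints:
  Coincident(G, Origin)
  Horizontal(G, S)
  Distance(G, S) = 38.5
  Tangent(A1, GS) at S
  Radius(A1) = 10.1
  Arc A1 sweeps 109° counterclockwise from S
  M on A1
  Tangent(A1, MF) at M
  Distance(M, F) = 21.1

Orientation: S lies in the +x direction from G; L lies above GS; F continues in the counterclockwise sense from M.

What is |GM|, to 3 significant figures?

49.9

Since A1 is tangent to GS there, LS ⟂ GS, so L = S + (0, 10.1) = (38.5, 10.1). On A1, S sits at bearing -90° from L; a 109° counterclockwise sweep puts M at bearing 19°, so M = L + 10.1·(cos 19°, sin 19°) = (48.0, 13.4). Then |GM| = |M − G| = 49.9.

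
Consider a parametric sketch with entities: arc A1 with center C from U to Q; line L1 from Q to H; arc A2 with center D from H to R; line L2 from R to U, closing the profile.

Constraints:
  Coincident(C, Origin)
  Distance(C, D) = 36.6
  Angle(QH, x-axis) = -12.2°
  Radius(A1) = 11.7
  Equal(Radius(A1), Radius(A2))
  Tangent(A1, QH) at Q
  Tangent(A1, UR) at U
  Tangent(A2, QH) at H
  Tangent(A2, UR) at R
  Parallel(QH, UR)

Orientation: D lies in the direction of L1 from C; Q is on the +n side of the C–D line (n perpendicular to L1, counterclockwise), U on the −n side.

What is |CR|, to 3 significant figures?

38.4

Tangency of A1 to both parallel lines with radius 11.7 puts Q and U at C ± 11.7·n: Q = (2.47, 11.4), U = (-2.47, -11.4). Equal radii place H and R the same way about D: H = D + 11.7·n = (38.2, 3.70), R = D − 11.7·n = (33.3, -19.2). Then |CR| = |R − C| = 38.4.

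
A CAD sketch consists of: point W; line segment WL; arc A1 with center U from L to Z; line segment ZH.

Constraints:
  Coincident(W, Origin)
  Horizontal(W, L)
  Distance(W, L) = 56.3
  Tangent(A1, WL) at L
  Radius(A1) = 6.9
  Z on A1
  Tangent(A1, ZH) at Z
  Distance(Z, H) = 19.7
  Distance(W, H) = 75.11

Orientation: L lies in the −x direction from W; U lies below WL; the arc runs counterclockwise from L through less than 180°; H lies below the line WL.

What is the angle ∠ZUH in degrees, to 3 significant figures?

70.7°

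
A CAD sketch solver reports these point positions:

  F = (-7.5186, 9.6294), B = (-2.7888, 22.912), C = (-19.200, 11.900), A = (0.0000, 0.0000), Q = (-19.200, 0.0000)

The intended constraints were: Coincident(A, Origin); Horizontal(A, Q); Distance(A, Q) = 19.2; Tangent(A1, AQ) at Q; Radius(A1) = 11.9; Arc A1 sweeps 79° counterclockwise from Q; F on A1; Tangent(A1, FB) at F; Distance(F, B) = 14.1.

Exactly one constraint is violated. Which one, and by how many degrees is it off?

Tangent(A1, FB) at F — off by 8.60°.

A = (0.00, 0.00) ✓; A.y = 0.00, Q.y = 0.00 ✓; |AQ| = 19.20 ✓; ∠(CQ, QA) = 90.00° ✓; |CQ| = 11.90 ✓; bearing(C→F) − bearing(C→Q) = 79.00° ✓; |CF| = 11.90 ✓; ∠(CF, FB) = 98.60° ✗; |FB| = 14.10 ✓.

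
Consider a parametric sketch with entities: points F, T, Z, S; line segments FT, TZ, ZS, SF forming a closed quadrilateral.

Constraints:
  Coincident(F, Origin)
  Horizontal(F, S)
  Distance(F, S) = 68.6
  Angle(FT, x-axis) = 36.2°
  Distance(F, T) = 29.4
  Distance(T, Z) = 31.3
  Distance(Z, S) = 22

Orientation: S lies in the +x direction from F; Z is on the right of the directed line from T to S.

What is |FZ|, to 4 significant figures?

47.05

Checks: |TZ| = 31.30 ✓; |ZS| = 22.00 ✓.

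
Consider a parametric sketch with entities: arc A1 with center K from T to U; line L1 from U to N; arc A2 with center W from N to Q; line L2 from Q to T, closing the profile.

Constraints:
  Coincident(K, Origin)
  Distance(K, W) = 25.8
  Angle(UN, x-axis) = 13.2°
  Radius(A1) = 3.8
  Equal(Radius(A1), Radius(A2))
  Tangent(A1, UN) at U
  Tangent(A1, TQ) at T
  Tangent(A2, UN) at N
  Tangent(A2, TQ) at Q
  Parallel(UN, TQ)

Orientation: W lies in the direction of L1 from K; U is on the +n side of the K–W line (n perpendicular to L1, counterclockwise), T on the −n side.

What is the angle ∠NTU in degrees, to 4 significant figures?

73.59°

The slot axis is L1's direction at 13.2°, so u = (cos 13.2°, sin 13.2°) = (0.9736, 0.2284) and n = (−sin 13.2°, cos 13.2°) = (-0.2284, 0.9736). K is at the origin and W lies 25.8 along u from K, so W = 25.8·u = (25.12, 5.891). Tangency of A1 to both parallel lines with radius 3.8 puts U and T at K ± 3.8·n: U = (-0.8677, 3.700), T = (0.8677, -3.700). Equal radii place N and Q the same way about W: N = W + 3.8·n = (24.25, 9.591), Q = W − 3.8·n = (25.99, 2.192). Then cos ∠NTU = TN·TU / (|TN||TU|), giving 73.59°.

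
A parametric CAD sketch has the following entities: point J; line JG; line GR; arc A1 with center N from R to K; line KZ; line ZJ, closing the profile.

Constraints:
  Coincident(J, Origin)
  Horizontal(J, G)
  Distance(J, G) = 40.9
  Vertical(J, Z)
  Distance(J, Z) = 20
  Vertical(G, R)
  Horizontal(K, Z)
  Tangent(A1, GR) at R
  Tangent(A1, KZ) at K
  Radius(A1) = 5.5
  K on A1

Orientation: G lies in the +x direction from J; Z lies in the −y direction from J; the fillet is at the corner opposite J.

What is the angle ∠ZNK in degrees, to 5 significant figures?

81.169°

The virtual corner opposite J is at (40.900, -20.000). A1 meets GR tangentially, so NR is at right angles to GR and tangency of A1 to KZ means the radius NK is perpendicular to KZ, with radius 5.5, so the center N sits 5.5 in from both sides at N = (35.400, -14.500). That places the tangent points at R = (40.900, -14.500) on GR and K = (35.400, -20.000) on KZ. Then cos ∠ZNK = NZ·NK / (|NZ||NK|), giving 81.169°.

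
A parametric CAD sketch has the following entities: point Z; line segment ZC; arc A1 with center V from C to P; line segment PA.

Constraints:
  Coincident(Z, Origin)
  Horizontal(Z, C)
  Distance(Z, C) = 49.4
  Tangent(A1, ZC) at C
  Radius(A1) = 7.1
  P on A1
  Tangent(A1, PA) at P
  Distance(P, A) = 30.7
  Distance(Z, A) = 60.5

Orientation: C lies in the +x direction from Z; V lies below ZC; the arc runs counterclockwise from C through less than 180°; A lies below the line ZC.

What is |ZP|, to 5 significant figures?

43.137

Checks: ∠(VC, CZ) = 90.00° ✓; |VC| = 7.100 ✓; |VP| = 7.100 ✓; ∠(VP, PA) = 90.00° ✓; |PA| = 30.70 ✓; |ZA| = 60.50 ✓.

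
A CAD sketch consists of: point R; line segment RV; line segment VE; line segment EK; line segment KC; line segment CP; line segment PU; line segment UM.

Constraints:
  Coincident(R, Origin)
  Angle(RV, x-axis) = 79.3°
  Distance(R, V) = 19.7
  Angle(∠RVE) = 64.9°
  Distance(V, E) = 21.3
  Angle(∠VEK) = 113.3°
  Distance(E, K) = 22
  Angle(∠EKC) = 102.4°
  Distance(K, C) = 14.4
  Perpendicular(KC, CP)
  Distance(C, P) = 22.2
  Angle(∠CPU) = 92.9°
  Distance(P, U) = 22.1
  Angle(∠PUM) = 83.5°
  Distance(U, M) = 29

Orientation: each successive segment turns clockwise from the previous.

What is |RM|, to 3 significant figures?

29.9

R is at the origin; RV runs at 79.3° with length 19.7, so V = (3.66, 19.4). ∠RVE = 64.9° gives VE at -35.8° from the x-axis; with |VE| = 21.3, E = (20.9, 6.90). ∠VEK = 113.3° gives EK at -103° from the x-axis; with |EK| = 22.0, K = (16.2, -14.6). ∠EKC = 102.4° gives KC at 180° from the x-axis; with |KC| = 14.4, C = (1.77, -14.6). The perpendicularity gives CP at right angles to KC, so CP runs at 89.9°; with |CP| = 22.2, P = (1.81, 7.64). ∠CPU = 92.9° gives PU at 2.80° from the x-axis; with |PU| = 22.1, U = (23.9, 8.72). ∠PUM = 83.5° gives UM at -93.7° from the x-axis; with |UM| = 29.0, M = (22.0, -20.2). Then |RM| = |M − R| = 29.9.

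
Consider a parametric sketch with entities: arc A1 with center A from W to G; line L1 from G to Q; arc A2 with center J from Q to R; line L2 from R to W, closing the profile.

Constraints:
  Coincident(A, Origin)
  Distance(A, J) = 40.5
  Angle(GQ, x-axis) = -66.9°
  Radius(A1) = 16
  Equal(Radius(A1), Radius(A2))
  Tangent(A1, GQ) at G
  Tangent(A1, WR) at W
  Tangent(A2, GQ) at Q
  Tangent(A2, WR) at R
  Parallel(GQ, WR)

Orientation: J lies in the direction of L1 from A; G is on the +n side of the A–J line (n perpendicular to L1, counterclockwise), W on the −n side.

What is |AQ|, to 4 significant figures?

43.55

Tangency of A1 to both parallel lines with radius 16.0 puts G and W at A ± 16.0·n: G = (14.72, 6.277), W = (-14.72, -6.277). Equal radii place Q and R the same way about J: Q = J + 16.0·n = (30.61, -30.98), R = J − 16.0·n = (1.173, -43.53). Then |AQ| = |Q − A| = 43.55.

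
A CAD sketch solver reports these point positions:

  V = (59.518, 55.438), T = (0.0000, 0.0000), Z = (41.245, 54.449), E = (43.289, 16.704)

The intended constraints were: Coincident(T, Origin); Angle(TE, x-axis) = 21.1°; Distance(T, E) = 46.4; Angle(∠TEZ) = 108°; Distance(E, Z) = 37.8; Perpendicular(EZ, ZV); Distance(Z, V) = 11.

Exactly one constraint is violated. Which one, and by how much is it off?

Distance(Z, V) = 11 — off by 7.30.

T = (0.00, 0.00) ✓; TE at 21.10° ✓; |TE| = 46.40 ✓; ∠TEZ = 108.0° ✓; |EZ| = 37.80 ✓; ∠(EZ, ZV) = 90.00° ✓; |ZV| = 18.30 ✗.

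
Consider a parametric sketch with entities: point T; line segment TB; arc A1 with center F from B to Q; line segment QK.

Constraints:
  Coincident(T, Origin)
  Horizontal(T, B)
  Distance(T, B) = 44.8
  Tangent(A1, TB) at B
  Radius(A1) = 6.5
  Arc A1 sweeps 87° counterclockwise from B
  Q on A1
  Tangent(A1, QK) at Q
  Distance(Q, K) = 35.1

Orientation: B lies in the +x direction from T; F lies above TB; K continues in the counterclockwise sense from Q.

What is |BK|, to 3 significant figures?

42.0

T is at the origin; TB is horizontal with |TB| = 44.8 and B on the +x side, so B = (44.8, 0.00). Since A1 is tangent to TB there, FB ⟂ TB, so F = B + (0, 6.5) = (44.8, 6.50). On A1, B sits at bearing -90° from F; an 87° counterclockwise sweep puts Q at bearing -3°, so Q = F + 6.5·(cos -3°, sin -3°) = (51.3, 6.16). Tangency of A1 to QK means the radius FQ is perpendicular to QK, so QK runs along (−sin -3°, cos -3°); with |QK| = 35.1, K = (53.1, 41.2). Then |BK| = |K − B| = 42.0.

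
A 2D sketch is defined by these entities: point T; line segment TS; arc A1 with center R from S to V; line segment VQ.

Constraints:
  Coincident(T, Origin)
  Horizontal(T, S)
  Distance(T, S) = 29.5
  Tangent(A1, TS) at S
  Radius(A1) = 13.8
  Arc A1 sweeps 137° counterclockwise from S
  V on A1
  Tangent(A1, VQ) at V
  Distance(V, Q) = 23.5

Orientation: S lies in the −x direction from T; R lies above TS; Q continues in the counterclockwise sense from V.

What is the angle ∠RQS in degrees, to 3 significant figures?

5.56°

T is at the origin; T and S share the same y with |TS| = 29.5 and S on the −x side, so S = (-29.5, 0.00). Since A1 is tangent to TS there, RS ⟂ TS, so R = S + (0, 13.8) = (-29.5, 13.8). On A1, S sits at bearing -90° from R; a 137° counterclockwise sweep puts V at bearing 47°, so V = R + 13.8·(cos 47°, sin 47°) = (-20.1, 23.9). Tangency of A1 to VQ means the radius RV is perpendicular to VQ, so VQ runs along (−sin 47°, cos 47°); with |VQ| = 23.5, Q = (-37.3, 39.9). Then cos ∠RQS = QR·QS / (|QR||QS|), giving 5.56°.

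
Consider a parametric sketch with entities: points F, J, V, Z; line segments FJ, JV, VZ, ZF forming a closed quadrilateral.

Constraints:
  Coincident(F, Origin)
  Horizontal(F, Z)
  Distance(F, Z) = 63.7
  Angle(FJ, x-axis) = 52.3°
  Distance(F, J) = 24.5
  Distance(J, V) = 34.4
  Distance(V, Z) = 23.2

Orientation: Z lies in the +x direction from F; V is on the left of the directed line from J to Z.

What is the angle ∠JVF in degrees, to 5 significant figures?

22.187°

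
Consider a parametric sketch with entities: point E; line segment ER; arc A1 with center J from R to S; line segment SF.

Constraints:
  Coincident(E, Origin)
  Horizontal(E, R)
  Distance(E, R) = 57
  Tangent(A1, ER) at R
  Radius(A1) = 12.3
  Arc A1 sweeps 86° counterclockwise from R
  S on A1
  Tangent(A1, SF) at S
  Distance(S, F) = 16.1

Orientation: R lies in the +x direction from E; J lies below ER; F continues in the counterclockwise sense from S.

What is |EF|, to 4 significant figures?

51.56

On A1, R sits at bearing 90° from J; an 86° counterclockwise sweep puts S at bearing 176°, so S = J + 12.3·(cos 176°, sin 176°) = (44.73, -11.44). Tangency of A1 to SF means the radius JS is perpendicular to SF, so SF runs along (−sin 176°, cos 176°); with |SF| = 16.1, F = (43.61, -27.50). Then |EF| = |F − E| = 51.56.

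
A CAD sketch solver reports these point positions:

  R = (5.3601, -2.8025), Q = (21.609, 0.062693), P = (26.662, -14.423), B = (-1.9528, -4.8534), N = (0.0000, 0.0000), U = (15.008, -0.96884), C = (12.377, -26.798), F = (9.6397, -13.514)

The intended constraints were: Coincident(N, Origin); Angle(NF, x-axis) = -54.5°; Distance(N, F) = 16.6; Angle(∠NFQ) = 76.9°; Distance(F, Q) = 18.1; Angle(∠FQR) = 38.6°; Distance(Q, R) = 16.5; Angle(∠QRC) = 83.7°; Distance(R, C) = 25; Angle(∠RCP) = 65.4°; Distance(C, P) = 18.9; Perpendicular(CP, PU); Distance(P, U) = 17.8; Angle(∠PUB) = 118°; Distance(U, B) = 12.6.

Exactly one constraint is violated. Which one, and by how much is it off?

Distance(U, B) = 12.6 — off by 4.80.

N = (0.00, 0.00) ✓; NF at -54.50° ✓; |NF| = 16.60 ✓; ∠NFQ = 76.90° ✓; |FQ| = 18.10 ✓; ∠FQR = 38.60° ✓; |QR| = 16.50 ✓; ∠QRC = 83.70° ✓; |RC| = 25.00 ✓; ∠RCP = 65.40° ✓; |CP| = 18.90 ✓; ∠(CP, PU) = 90.00° ✓; |PU| = 17.80 ✓; ∠PUB = 118.0° ✓; |UB| = 17.40 ✗.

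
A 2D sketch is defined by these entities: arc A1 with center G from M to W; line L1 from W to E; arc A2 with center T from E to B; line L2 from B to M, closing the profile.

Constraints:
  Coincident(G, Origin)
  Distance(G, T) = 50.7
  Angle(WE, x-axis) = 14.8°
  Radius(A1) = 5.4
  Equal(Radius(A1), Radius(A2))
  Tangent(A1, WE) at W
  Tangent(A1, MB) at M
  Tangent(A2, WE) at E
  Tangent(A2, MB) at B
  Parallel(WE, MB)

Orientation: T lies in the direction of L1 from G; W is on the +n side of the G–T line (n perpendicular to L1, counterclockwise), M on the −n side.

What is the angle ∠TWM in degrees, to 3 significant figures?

83.9°

The slot axis is L1's direction at 14.8°, so u = (cos 14.8°, sin 14.8°) = (0.967, 0.255) and n = (−sin 14.8°, cos 14.8°) = (-0.255, 0.967). G is at the origin and T lies 50.7 along u from G, so T = 50.7·u = (49.0, 13.0). Tangency of A1 to both parallel lines with radius 5.4 puts W and M at G ± 5.4·n: W = (-1.38, 5.22), M = (1.38, -5.22). Then cos ∠TWM = WT·WM / (|WT||WM|), giving 83.9°.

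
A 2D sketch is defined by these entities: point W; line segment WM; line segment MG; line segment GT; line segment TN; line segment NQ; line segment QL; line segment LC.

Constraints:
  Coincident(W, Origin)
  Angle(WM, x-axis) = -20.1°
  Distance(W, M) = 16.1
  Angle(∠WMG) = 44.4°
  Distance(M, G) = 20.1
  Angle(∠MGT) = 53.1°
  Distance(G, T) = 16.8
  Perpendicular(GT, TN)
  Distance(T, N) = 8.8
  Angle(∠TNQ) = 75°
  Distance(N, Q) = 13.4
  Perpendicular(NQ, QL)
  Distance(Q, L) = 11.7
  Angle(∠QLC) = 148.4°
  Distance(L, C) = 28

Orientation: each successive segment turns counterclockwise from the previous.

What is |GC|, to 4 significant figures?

37.11

W is at the origin; WM runs at -20.1° with length 16.1, so M = (15.12, -5.533). ∠WMG = 44.4° gives MG at 115.5° from the x-axis; with |MG| = 20.1, G = (6.466, 12.61). ∠MGT = 53.1° gives GT at -117.6° from the x-axis; with |GT| = 16.8, T = (-1.317, -2.279). GT is perpendicular to TN, so TN runs at -27.60°; with |TN| = 8.8, N = (6.481, -6.356). ∠TNQ = 75.0° gives NQ at 77.40° from the x-axis; with |NQ| = 13.4, Q = (9.404, 6.721). NQ is perpendicular to QL, so QL runs at 167.4°; with |QL| = 11.7, L = (-2.014, 9.273). ∠QLC = 148.4° gives LC at -161.0° from the x-axis; with |LC| = 28.0, C = (-28.49, 0.1575). Then |GC| = |C − G| = 37.11.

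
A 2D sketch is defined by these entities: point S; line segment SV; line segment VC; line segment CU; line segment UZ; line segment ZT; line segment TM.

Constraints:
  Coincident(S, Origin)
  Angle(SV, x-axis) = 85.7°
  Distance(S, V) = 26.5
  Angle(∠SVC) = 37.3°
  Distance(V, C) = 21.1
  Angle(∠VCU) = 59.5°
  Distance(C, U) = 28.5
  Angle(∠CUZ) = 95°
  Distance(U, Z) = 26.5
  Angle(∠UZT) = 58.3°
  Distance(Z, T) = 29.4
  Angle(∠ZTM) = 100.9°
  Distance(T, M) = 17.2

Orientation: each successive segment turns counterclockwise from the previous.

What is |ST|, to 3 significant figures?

23.3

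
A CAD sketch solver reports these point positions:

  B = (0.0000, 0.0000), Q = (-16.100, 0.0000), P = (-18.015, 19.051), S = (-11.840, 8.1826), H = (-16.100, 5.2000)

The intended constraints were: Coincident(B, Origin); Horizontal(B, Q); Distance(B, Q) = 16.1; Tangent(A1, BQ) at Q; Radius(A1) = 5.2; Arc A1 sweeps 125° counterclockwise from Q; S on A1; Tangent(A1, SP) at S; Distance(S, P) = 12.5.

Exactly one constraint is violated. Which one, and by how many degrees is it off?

Tangent(A1, SP) at S — off by 5.39°.

B = (0.00, 0.00) ✓; B.y = 0.00, Q.y = 0.00 ✓; |BQ| = 16.10 ✓; ∠(HQ, QB) = 90.00° ✓; |HQ| = 5.200 ✓; bearing(H→S) − bearing(H→Q) = 125.0° ✓; |HS| = 5.200 ✓; ∠(HS, SP) = 95.39° ✗; |SP| = 12.50 ✓.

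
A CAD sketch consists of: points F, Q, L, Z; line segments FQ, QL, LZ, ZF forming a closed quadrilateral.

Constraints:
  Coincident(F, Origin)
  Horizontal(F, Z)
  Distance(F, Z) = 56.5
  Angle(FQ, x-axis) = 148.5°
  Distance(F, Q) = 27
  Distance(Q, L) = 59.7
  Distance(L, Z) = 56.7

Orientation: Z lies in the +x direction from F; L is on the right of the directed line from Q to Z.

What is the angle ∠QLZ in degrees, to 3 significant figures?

87.8°

Checks: |QL| = 59.70 ✓; |LZ| = 56.70 ✓.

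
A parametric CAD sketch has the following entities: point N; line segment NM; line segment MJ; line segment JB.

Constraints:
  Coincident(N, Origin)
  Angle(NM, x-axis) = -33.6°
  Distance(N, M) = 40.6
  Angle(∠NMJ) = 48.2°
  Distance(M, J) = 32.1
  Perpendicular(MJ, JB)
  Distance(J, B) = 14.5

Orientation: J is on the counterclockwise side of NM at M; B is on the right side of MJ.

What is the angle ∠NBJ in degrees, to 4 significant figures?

6.422°

∠NMJ = 48.2°, so MJ runs at -33.6° + (180° − 48.2°) = 98.20° from the x-axis; with |MJ| = 32.1, J = M + 32.1·(cos 98.20°, sin 98.20°) = (29.24, 9.304). The perpendicularity gives JB at right angles to MJ; with |JB| = 14.5 on the right of MJ, B = J + 14.5·(0.9898, 0.1426) = (43.59, 11.37). Then cos ∠NBJ = BN·BJ / (|BN||BJ|), giving 6.422°.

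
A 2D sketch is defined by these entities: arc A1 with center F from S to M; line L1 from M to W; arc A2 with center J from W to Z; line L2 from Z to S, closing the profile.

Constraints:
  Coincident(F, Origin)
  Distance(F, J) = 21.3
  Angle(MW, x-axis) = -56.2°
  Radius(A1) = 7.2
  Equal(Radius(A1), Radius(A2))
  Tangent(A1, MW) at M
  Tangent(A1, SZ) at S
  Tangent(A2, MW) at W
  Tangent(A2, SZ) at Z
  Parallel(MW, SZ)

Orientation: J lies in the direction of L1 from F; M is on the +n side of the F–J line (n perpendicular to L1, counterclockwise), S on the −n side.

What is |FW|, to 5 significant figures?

22.484

Tangency of A1 to both parallel lines with radius 7.2 puts M and S at F ± 7.2·n: M = (5.9831, 4.0053), S = (-5.9831, -4.0053). Equal radii place W and Z the same way about J: W = J + 7.2·n = (17.832, -13.695), Z = J − 7.2·n = (5.8660, -21.705). Then |FW| = |W − F| = 22.484.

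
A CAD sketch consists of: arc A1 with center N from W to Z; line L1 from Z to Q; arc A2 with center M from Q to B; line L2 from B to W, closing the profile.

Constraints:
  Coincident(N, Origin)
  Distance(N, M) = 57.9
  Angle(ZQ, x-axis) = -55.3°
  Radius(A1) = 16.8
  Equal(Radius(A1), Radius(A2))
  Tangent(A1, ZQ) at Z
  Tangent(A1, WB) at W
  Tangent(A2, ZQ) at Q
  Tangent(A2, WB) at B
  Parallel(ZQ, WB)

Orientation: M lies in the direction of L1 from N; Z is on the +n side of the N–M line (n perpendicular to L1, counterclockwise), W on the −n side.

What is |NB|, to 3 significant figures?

60.3

The slot axis is L1's direction at -55.3°, so u = (cos -55.3°, sin -55.3°) = (0.569, -0.822) and n = (−sin -55.3°, cos -55.3°) = (0.822, 0.569). N is at the origin and M lies 57.9 along u from N, so M = 57.9·u = (33.0, -47.6). Tangency of A1 to both parallel lines with radius 16.8 puts Z and W at N ± 16.8·n: Z = (13.8, 9.56), W = (-13.8, -9.56). Equal radii place Q and B the same way about M: Q = M + 16.8·n = (46.8, -38.0), B = M − 16.8·n = (19.1, -57.2). Then |NB| = |B − N| = 60.3.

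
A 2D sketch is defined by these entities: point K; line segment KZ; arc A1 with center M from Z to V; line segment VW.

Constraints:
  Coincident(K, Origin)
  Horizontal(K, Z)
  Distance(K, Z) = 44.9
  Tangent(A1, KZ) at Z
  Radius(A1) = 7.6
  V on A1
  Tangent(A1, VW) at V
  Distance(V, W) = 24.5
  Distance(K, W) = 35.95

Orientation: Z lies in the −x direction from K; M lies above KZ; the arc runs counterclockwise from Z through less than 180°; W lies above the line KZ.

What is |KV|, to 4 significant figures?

38.53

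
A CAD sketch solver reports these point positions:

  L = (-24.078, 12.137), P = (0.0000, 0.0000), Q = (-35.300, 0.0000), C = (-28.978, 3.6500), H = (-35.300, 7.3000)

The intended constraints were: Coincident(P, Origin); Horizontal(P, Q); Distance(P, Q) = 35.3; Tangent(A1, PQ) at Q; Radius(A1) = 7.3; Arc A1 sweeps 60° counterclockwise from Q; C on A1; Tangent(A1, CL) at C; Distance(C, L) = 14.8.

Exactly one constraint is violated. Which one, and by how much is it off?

Distance(C, L) = 14.8 — off by 5.00.

P = (0.00, 0.00) ✓; P.y = 0.00, Q.y = 0.00 ✓; |PQ| = 35.30 ✓; ∠(HQ, QP) = 90.00° ✓; |HQ| = 7.300 ✓; bearing(H→C) − bearing(H→Q) = 60.00° ✓; |HC| = 7.300 ✓; ∠(HC, CL) = 90.00° ✓; |CL| = 9.800 ✗.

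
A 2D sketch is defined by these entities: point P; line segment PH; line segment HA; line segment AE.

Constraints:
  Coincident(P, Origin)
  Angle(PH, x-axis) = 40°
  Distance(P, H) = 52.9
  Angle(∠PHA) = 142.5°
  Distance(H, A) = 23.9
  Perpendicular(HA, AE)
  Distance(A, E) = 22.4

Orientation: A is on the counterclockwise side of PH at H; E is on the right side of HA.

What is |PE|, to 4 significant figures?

85.56

∠PHA = 142.5°, so HA runs at 40.0° + (180° − 142.5°) = 77.50° from the x-axis; with |HA| = 23.9, A = H + 23.9·(cos 77.50°, sin 77.50°) = (45.70, 57.34). The perpendicularity gives AE at right angles to HA; with |AE| = 22.4 on the right of HA, E = A + 22.4·(0.9763, -0.2164) = (67.57, 52.49). Then |PE| = |E − P| = 85.56.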